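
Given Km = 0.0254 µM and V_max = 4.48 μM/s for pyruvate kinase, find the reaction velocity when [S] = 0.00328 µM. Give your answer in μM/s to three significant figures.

0.512 μM/s

v = Vmax·[S]/(Km + [S]) = 4.48 × 0.00328 / (0.0254 + 0.00328)
  = 0.01469 / 0.02868 = 0.512 μM/s.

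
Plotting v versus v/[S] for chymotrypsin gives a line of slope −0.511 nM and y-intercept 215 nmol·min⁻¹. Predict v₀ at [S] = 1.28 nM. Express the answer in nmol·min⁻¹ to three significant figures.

In the Eadie–Hofstee form v = Vmax − Km·(v/[S]), the slope is −Km and the intercept is Vmax, so Km = 0.511 nM and Vmax = 215 nmol·min⁻¹.
v = 215 × 1.28/(0.511 + 1.28) = 154 nmol·min⁻¹.

154 nmol·min⁻¹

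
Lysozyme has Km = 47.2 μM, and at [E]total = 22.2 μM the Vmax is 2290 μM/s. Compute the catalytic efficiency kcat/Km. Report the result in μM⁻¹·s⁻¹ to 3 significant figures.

2.19 μM⁻¹·s⁻¹

kcat = Vmax/[E]total = 2290/22.2 = 103 s⁻¹.
kcat/Km = 103/47.2 = 2.19 μM⁻¹·s⁻¹.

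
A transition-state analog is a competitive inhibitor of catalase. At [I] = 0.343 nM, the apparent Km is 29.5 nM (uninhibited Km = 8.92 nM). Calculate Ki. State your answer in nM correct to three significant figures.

Competitive: Km,app = α·Km with α = 1 + [I]/Ki.
α = Km,app/Km = 29.5/8.92 = 3.307.
Ki = [I]/(α − 1) = 0.343/2.307 = 0.149 nM.

0.149 nM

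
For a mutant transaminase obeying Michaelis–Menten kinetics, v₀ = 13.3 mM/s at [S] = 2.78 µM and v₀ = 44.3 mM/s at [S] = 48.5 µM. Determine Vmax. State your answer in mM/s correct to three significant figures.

51.6 mM/s

From v = Vmax[S]/(Km+[S]), each point gives Vmax = v(Km+[S])/[S].
Equating: 13.3(Km+2.78)/2.78 = 44.3(Km+48.5)/48.5.
4.784·Km + 13.3 = 0.9134·Km + 44.3, so (4.784 − 0.9134)·Km = 44.3 − 13.3.
Km = 31.00/3.871 = 8.01 µM; then Vmax = 13.3(8.01+2.78)/2.78 = 51.6 mM/s.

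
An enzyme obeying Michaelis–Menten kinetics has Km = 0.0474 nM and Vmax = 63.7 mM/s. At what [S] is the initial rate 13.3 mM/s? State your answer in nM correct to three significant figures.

0.0125 nM

The required fractional saturation is v/Vmax = 13.3/63.7 = 0.2088.
Then [S]/(Km+[S]) = 0.2088 ⇒ [S] = 0.0474 × 0.2088/(1 − 0.2088) = 0.0125 nM.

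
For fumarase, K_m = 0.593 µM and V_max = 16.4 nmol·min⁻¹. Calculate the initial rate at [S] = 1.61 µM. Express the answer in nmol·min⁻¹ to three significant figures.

v = Vmax·[S]/(Km + [S]) = 16.4 × 1.61 / (0.593 + 1.61)
  = 26.40 / 2.203 = 12.0 nmol·min⁻¹.

12.0 nmol·min⁻¹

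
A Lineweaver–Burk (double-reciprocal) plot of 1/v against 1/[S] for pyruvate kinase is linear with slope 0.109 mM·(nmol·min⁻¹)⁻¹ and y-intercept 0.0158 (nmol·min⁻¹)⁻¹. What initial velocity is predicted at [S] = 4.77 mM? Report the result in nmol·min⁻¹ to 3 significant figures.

The y-intercept is 1/Vmax, so Vmax = 1/0.0158 = 63.3 nmol·min⁻¹.
The slope is Km/Vmax, so Km = 0.109 × 63.3 = 6.90 mM.
Then v = 63.3 × 4.77/(6.90 + 4.77) = 25.9 nmol·min⁻¹.

25.9 nmol·min⁻¹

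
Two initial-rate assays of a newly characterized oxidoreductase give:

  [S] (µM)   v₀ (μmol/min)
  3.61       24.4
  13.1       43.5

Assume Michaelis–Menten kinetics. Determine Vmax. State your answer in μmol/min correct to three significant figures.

61.9 μmol/min

In reciprocal form, 1/v = (Km/Vmax)·(1/[S]) + 1/Vmax. The two points give (1/[S], 1/v) = (0.2770, 0.04098) and (0.07634, 0.02299).
Slope = (0.04098 − 0.02299)/(0.2770 − 0.07634) = 0.08967; intercept = 0.04098 − 0.08967×0.2770 = 0.01614.
Vmax = 1/intercept = 61.9 μmol/min; Km = slope × Vmax = 0.08967 × 61.9 = 5.55 µM.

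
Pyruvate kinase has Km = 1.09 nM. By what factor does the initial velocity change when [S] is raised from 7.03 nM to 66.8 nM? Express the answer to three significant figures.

1.14

Since Vmax cancels, v₂/v₁ = [S]₂(Km+[S]₁) / [S]₁(Km+[S]₂).
= 66.8×(1.09+7.03) / (7.03×(1.09+66.8)) = 542.4/477.3 = 1.14.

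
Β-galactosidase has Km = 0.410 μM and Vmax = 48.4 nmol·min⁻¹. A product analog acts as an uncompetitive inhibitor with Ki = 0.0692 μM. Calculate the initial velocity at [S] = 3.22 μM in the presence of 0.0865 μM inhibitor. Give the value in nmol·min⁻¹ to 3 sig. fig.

With α = 1 + [I]/Ki = 1 + 0.0865/0.0692 = 2.250, the uncompetitive rate law is v = (Vmax/α)·[S] / (Km/α + [S]).
v = (48.4/2.250)×3.22 / (0.410/2.250 + 3.22) = 69.27/3.402 = 20.4 nmol·min⁻¹.

20.4 nmol·min⁻¹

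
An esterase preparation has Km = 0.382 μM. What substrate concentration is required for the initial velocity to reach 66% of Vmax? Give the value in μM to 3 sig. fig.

v/Vmax = [S]/(Km+[S]) = 0.66, so [S] = Km·0.66/(1 − 0.66) = 0.382 × 1.941.
[S] = 0.742 μM.

0.742 μM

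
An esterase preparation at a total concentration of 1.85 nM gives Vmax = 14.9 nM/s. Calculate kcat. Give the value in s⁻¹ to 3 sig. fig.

8.05 s⁻¹

kcat = Vmax/[E]total = 14.9 nM/s / 1.85 nM = 8.05 s⁻¹.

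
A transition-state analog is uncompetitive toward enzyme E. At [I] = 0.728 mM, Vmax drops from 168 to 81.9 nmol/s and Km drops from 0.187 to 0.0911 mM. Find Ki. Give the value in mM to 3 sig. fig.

0.692 mM

Uncompetitive: Vmax,app = Vmax/α (and Km,app = Km/α) with α = 1 + [I]/Ki.
α = Vmax/Vmax,app = 168/81.9 = 2.051.
Ki = [I]/(α − 1) = 0.728/1.051 = 0.692 mM.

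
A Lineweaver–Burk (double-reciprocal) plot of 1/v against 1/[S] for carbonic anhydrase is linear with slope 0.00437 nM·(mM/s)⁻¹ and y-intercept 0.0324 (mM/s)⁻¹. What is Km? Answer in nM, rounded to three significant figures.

y-intercept = 1/Vmax ⇒ Vmax = 30.9 mM/s; slope = Km/Vmax ⇒ Km = slope × Vmax.
Km = 0.00437 × 30.9 = 0.135 nM.

0.135 nM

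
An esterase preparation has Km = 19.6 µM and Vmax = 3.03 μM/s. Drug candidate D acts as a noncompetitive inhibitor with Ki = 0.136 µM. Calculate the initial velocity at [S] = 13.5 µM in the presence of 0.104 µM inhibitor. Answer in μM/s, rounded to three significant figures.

0.700 μM/s

α = 1 + [I]/Ki = 1 + 0.104/0.136 = 1.765.
For a noncompetitive inhibitor, Vmax is reduced to Vmax/α while Km is unchanged: Km,app = 19.6 µM, Vmax,app = 1.72 μM/s.
v = Vmax,app·[S]/(Km,app + [S]) = 1.72 × 13.5/(19.6 + 13.5) = 0.700 μM/s.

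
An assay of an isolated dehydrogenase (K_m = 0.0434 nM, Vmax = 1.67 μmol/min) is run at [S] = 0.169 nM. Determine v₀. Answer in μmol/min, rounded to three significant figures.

[S]/(Km+[S]) = 0.169/0.2124 = 0.7957, the fractional saturation.
v = 0.7957 × Vmax = 0.7957 × 1.67 = 1.33 μmol/min.

1.33 μmol/min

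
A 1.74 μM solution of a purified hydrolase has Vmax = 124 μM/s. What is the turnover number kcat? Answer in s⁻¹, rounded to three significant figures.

kcat = Vmax/[E]total = 124 μM/s / 1.74 μM = 71.3 s⁻¹.

71.3 s⁻¹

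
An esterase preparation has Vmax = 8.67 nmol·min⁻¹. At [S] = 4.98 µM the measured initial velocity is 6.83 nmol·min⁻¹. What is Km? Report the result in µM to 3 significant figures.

1.34 µM

From v = Vmax[S]/(Km+[S]), Km = [S](Vmax − v)/v.
Km = 4.98 × (8.67 − 6.83) / 6.83 = 9.163/6.83 = 1.34 µM.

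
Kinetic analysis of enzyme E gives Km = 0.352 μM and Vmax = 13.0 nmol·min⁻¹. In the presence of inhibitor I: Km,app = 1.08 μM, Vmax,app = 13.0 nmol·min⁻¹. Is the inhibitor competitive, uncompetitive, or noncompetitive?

Km increases (0.352 → 1.08 μM) while Vmax is unchanged — the hallmark of competitive inhibition.

competitive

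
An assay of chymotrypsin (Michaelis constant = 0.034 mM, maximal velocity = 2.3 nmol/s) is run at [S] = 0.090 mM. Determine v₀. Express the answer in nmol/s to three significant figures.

[S]/(Km+[S]) = 0.090/0.1240 = 0.7258, the fractional saturation.
v = 0.7258 × Vmax = 0.7258 × 2.3 = 1.67 nmol/s.

1.67 nmol/s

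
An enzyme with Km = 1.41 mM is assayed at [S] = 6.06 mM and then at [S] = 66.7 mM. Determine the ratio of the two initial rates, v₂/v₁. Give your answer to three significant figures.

Since Vmax cancels, v₂/v₁ = [S]₂(Km+[S]₁) / [S]₁(Km+[S]₂).
= 66.7×(1.41+6.06) / (6.06×(1.41+66.7)) = 498.2/412.7 = 1.21.

1.21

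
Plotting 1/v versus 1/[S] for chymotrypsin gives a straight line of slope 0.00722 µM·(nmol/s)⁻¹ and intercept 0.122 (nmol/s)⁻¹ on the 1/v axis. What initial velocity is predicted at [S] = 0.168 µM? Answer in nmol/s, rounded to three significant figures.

6.06 nmol/s

The y-intercept is 1/Vmax, so Vmax = 1/0.122 = 8.20 nmol/s.
The slope is Km/Vmax, so Km = 0.00722 × 8.20 = 0.0592 µM.
Then v = 8.20 × 0.168/(0.0592 + 0.168) = 6.06 nmol/s.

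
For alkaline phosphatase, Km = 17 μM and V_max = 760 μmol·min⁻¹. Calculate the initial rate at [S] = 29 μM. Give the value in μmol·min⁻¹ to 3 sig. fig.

v = Vmax·[S]/(Km + [S]) = 760 × 29 / (17 + 29)
  = 22040 / 46.00 = 479 μmol·min⁻¹.

479 μmol·min⁻¹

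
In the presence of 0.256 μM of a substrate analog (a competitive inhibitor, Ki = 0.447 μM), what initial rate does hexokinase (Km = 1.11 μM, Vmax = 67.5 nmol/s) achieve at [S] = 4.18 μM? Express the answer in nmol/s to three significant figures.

α = 1 + [I]/Ki = 1 + 0.256/0.447 = 1.573.
For a competitive inhibitor, Vmax is unchanged and the apparent Km becomes α·Km: Km,app = 1.75 μM, Vmax,app = 67.5 nmol/s.
v = Vmax,app·[S]/(Km,app + [S]) = 67.5 × 4.18/(1.75 + 4.18) = 47.6 nmol/s.

47.6 nmol/s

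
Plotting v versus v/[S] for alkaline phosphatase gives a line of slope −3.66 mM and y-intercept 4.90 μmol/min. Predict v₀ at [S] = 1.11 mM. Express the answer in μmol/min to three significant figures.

1.14 μmol/min

In the Eadie–Hofstee form v = Vmax − Km·(v/[S]), the slope is −Km and the intercept is Vmax, so Km = 3.66 mM and Vmax = 4.90 μmol/min.
v = 4.90 × 1.11/(3.66 + 1.11) = 1.14 μmol/min.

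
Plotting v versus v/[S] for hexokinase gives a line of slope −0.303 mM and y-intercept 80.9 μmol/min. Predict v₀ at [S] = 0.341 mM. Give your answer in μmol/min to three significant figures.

In the Eadie–Hofstee form v = Vmax − Km·(v/[S]), the slope is −Km and the intercept is Vmax, so Km = 0.303 mM and Vmax = 80.9 μmol/min.
v = 80.9 × 0.341/(0.303 + 0.341) = 42.8 μmol/min.

42.8 μmol/min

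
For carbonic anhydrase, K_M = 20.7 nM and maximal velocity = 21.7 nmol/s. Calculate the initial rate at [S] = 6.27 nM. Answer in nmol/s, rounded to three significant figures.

v = Vmax·[S]/(Km + [S]) = 21.7 × 6.27 / (20.7 + 6.27)
  = 136.1 / 26.97 = 5.04 nmol/s.

5.04 nmol/s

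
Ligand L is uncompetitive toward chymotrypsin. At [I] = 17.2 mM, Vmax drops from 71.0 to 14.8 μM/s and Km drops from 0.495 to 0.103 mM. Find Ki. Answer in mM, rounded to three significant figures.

Uncompetitive: Vmax,app = Vmax/α (and Km,app = Km/α) with α = 1 + [I]/Ki.
α = Vmax/Vmax,app = 71.0/14.8 = 4.797.
Since α = 1 + [I]/Ki, [I]/Ki = 4.797 − 1 = 3.797 and Ki = 17.2/3.797 = 4.53 mM.

4.53 mM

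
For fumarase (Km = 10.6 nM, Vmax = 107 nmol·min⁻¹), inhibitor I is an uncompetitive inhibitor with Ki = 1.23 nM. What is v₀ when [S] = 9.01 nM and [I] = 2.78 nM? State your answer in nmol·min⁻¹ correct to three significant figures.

α = 1 + [I]/Ki = 1 + 2.78/1.23 = 3.260.
For an uncompetitive inhibitor, both parameters are divided by α, giving Vmax/α and Km/α: Km,app = 3.25 nM, Vmax,app = 32.8 nmol·min⁻¹.
v = Vmax,app·[S]/(Km,app + [S]) = 32.8 × 9.01/(3.25 + 9.01) = 24.1 nmol·min⁻¹.

24.1 nmol·min⁻¹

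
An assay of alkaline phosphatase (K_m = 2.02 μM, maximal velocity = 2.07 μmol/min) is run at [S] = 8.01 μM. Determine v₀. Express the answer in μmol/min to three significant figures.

1.65 μmol/min

v = Vmax·[S]/(Km + [S]) = 2.07 × 8.01 / (2.02 + 8.01)
  = 16.58 / 10.03 = 1.65 μmol/min.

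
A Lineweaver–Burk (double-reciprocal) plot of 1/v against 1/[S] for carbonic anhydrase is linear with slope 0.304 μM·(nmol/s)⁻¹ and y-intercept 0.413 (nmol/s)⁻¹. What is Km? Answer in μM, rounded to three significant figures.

y-intercept = 1/Vmax ⇒ Vmax = 2.42 nmol/s; slope = Km/Vmax ⇒ Km = slope × Vmax.
Km = 0.304 × 2.42 = 0.736 μM.

0.736 μM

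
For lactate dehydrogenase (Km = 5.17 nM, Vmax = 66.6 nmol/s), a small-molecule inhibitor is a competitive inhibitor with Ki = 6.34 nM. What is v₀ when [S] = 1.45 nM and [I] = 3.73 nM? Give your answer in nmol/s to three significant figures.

With α = 1 + [I]/Ki = 1 + 3.73/6.34 = 1.588, the competitive rate law is v = Vmax[S] / (αKm + [S]).
v = 66.6×1.45 / (1.588×5.17 + 1.45) = 96.57/9.662 = 10.0 nmol/s.

10.0 nmol/s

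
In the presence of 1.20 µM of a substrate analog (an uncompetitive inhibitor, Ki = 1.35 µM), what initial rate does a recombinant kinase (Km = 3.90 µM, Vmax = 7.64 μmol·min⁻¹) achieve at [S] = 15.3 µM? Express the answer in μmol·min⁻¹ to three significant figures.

3.56 μmol·min⁻¹

With α = 1 + [I]/Ki = 1 + 1.20/1.35 = 1.889, the uncompetitive rate law is v = (Vmax/α)·[S] / (Km/α + [S]).
v = (7.64/1.889)×15.3 / (3.90/1.889 + 15.3) = 61.88/17.36 = 3.56 μmol·min⁻¹.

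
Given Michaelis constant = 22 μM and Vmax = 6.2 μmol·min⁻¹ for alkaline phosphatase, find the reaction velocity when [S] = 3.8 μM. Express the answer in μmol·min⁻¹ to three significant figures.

[S]/(Km+[S]) = 3.8/25.80 = 0.1473, the fractional saturation.
v = 0.1473 × Vmax = 0.1473 × 6.2 = 0.913 μmol·min⁻¹.

0.913 μmol·min⁻¹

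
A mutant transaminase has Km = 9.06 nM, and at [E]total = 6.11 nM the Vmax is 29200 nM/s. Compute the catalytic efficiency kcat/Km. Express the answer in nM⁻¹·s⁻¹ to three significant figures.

527 nM⁻¹·s⁻¹

kcat = Vmax/[E]total = 29200/6.11 = 4780 s⁻¹.
kcat/Km = 4780/9.06 = 527 nM⁻¹·s⁻¹.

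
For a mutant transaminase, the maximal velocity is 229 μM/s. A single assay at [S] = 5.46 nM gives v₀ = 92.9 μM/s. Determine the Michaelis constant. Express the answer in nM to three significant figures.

From v = Vmax[S]/(Km+[S]), Km = [S](Vmax − v)/v.
Km = 5.46 × (229 − 92.9) / 92.9 = 743.1/92.9 = 8.00 nM.

8.00 nM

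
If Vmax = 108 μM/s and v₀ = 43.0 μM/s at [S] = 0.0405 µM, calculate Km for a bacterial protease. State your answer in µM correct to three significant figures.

0.0612 µM

From v = Vmax[S]/(Km+[S]), Km = [S](Vmax − v)/v.
Km = 0.0405 × (108 − 43.0) / 43.0 = 2.633/43.0 = 0.0612 µM.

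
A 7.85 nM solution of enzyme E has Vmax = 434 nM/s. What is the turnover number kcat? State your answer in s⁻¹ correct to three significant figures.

55.3 s⁻¹

kcat = Vmax/[E]total = 434 nM/s / 7.85 nM = 55.3 s⁻¹.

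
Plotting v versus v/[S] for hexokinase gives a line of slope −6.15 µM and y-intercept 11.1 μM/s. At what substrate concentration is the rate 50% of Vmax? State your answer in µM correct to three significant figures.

The Eadie–Hofstee slope gives Km = 6.15 µM (slope = −Km).
v/Vmax = [S]/(Km+[S]) = 0.5 ⇒ [S] = Km·0.5/(1−0.5) = 6.15 × 1.000 = 6.15 µM.

6.15 µM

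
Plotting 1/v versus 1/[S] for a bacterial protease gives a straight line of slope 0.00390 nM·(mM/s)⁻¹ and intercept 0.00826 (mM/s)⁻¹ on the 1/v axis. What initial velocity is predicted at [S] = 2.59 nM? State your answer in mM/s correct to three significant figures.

The y-intercept is 1/Vmax, so Vmax = 1/0.00826 = 121 mM/s.
The slope is Km/Vmax, so Km = 0.00390 × 121 = 0.472 nM.
Then v = 121 × 2.59/(0.472 + 2.59) = 102 mM/s.

102 mM/s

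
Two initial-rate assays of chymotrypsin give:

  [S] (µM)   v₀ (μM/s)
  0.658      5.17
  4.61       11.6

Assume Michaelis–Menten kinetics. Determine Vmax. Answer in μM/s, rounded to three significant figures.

From v = Vmax[S]/(Km+[S]), each point gives Vmax = v(Km+[S])/[S].
Equating: 5.17(Km+0.658)/0.658 = 11.6(Km+4.61)/4.61.
7.857·Km + 5.17 = 2.516·Km + 11.6, so (7.857 − 2.516)·Km = 11.6 − 5.17.
Km = 6.430/5.341 = 1.20 µM; then Vmax = 5.17(1.20+0.658)/0.658 = 14.6 μM/s.

14.6 μM/s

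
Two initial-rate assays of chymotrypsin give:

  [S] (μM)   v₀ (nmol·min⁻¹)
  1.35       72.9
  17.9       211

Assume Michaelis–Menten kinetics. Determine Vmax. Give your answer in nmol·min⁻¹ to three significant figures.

250 nmol·min⁻¹

From v = Vmax[S]/(Km+[S]), each point gives Vmax = v(Km+[S])/[S].
Equating: 72.9(Km+1.35)/1.35 = 211(Km+17.9)/17.9.
54.00·Km + 72.9 = 11.79·Km + 211, so (54.00 − 11.79)·Km = 211 − 72.9.
Km = 138.1/42.21 = 3.27 μM; then Vmax = 72.9(3.27+1.35)/1.35 = 250 nmol·min⁻¹.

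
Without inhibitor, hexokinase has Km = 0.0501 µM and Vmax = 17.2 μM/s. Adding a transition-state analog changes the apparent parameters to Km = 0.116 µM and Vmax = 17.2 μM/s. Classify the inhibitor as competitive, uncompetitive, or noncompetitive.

competitive

Km increases (0.0501 → 0.116 µM) while Vmax is unchanged — the hallmark of competitive inhibition.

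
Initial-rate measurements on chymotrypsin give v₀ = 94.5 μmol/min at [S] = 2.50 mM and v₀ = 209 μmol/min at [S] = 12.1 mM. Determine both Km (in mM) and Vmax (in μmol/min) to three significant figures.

In reciprocal form, 1/v = (Km/Vmax)·(1/[S]) + 1/Vmax. The two points give (1/[S], 1/v) = (0.4000, 0.01058) and (0.08264, 0.004785).
Slope = (0.01058 − 0.004785)/(0.4000 − 0.08264) = 0.01827; intercept = 0.01058 − 0.01827×0.4000 = 0.003275.
Vmax = 1/intercept = 305 μmol/min; Km = slope × Vmax = 0.01827 × 305 = 5.58 mM.

Km = 5.58 mM; Vmax = 305 μmol/min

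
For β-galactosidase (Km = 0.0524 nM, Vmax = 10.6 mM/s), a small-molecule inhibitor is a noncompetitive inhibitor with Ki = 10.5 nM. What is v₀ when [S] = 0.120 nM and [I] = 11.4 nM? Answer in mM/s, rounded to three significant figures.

α = 1 + [I]/Ki = 1 + 11.4/10.5 = 2.086.
For a noncompetitive inhibitor, Vmax is reduced to Vmax/α while Km is unchanged: Km,app = 0.0524 nM, Vmax,app = 5.08 mM/s.
v = Vmax,app·[S]/(Km,app + [S]) = 5.08 × 0.120/(0.0524 + 0.120) = 3.54 mM/s.

3.54 mM/s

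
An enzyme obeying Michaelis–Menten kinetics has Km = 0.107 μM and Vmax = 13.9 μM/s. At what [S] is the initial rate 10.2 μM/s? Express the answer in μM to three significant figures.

The required fractional saturation is v/Vmax = 10.2/13.9 = 0.7338.
Then [S]/(Km+[S]) = 0.7338 ⇒ [S] = 0.107 × 0.7338/(1 − 0.7338) = 0.295 μM.

0.295 μM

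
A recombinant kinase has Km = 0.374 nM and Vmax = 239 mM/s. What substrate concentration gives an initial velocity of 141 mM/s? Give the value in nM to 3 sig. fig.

The required fractional saturation is v/Vmax = 141/239 = 0.5900.
Then [S]/(Km+[S]) = 0.5900 ⇒ [S] = 0.374 × 0.5900/(1 − 0.5900) = 0.538 nM.

0.538 nM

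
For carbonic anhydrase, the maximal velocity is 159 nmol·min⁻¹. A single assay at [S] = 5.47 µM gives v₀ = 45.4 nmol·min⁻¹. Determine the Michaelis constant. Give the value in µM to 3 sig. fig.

From v = Vmax[S]/(Km+[S]), Km = [S](Vmax − v)/v.
Km = 5.47 × (159 − 45.4) / 45.4 = 621.4/45.4 = 13.7 µM.

13.7 µM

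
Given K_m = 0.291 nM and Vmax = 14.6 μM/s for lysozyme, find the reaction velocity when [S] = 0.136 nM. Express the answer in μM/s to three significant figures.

[S]/(Km+[S]) = 0.136/0.4270 = 0.3185, the fractional saturation.
v = 0.3185 × Vmax = 0.3185 × 14.6 = 4.65 μM/s.

4.65 μM/s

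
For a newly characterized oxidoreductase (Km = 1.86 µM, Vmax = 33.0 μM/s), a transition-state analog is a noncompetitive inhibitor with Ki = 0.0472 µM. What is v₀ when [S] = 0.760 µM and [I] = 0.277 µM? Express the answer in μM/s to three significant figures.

α = 1 + [I]/Ki = 1 + 0.277/0.0472 = 6.869.
For a noncompetitive inhibitor, Vmax is reduced to Vmax/α while Km is unchanged: Km,app = 1.86 µM, Vmax,app = 4.80 μM/s.
v = Vmax,app·[S]/(Km,app + [S]) = 4.80 × 0.760/(1.86 + 0.760) = 1.39 μM/s.

1.39 μM/s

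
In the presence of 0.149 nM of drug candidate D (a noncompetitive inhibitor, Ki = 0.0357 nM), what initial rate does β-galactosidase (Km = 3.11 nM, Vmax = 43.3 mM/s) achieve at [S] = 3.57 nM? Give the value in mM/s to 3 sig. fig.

α = 1 + [I]/Ki = 1 + 0.149/0.0357 = 5.174.
For a noncompetitive inhibitor, Vmax is reduced to Vmax/α while Km is unchanged: Km,app = 3.11 nM, Vmax,app = 8.37 mM/s.
v = Vmax,app·[S]/(Km,app + [S]) = 8.37 × 3.57/(3.11 + 3.57) = 4.47 mM/s.

4.47 mM/s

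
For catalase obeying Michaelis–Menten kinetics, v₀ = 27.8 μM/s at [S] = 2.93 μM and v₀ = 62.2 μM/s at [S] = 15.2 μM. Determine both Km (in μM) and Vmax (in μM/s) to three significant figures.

In reciprocal form, 1/v = (Km/Vmax)·(1/[S]) + 1/Vmax. The two points give (1/[S], 1/v) = (0.3413, 0.03597) and (0.06579, 0.01608).
Slope = (0.03597 − 0.01608)/(0.3413 − 0.06579) = 0.07221; intercept = 0.03597 − 0.07221×0.3413 = 0.01133.
Vmax = 1/intercept = 88.3 μM/s; Km = slope × Vmax = 0.07221 × 88.3 = 6.38 μM.

Km = 6.38 μM; Vmax = 88.3 μM/s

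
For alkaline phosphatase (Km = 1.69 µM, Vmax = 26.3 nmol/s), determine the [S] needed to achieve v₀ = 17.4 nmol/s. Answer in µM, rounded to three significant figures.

3.30 µM

Rearranging v = Vmax[S]/(Km+[S]) gives [S] = Km·v/(Vmax − v).
[S] = 1.69 × 17.4 / (26.3 − 17.4) = 29.41/8.900 = 3.30 µM.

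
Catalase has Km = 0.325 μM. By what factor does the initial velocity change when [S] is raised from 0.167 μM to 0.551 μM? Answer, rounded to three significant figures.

The fractional saturations are [S]/(Km+[S]) = 0.167/0.4920 = 0.3394 and 0.551/0.8760 = 0.6290.
v₂/v₁ is just their ratio: 0.6290/0.3394 = 1.85.

1.85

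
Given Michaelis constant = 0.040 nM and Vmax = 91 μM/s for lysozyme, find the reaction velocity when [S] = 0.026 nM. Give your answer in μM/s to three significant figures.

v = Vmax·[S]/(Km + [S]) = 91 × 0.026 / (0.040 + 0.026)
  = 2.366 / 0.06600 = 35.8 μM/s.

35.8 μM/s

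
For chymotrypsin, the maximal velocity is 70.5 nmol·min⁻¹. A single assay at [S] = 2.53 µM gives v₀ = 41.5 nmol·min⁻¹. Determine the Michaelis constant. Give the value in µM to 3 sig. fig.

From v = Vmax[S]/(Km+[S]), Km = [S](Vmax − v)/v.
Km = 2.53 × (70.5 − 41.5) / 41.5 = 73.37/41.5 = 1.77 µM.

1.77 µM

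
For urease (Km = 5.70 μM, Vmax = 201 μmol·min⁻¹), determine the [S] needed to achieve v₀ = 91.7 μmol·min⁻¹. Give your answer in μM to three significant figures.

The required fractional saturation is v/Vmax = 91.7/201 = 0.4562.
Then [S]/(Km+[S]) = 0.4562 ⇒ [S] = 5.70 × 0.4562/(1 − 0.4562) = 4.78 μM.

4.78 μM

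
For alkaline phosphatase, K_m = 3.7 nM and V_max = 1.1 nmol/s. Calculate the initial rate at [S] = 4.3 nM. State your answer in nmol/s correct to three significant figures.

v = Vmax·[S]/(Km + [S]) = 1.1 × 4.3 / (3.7 + 4.3)
  = 4.730 / 8.000 = 0.591 nmol/s.

0.591 nmol/s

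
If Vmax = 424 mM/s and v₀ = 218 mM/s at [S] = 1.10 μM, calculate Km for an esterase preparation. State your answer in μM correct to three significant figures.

1.04 μM

v/Vmax = 218/424 = 0.5142 = [S]/(Km+[S]).
So Km + [S] = [S]/0.5142 = 2.139 μM, giving Km = 2.139 − 1.10 = 1.04 μM.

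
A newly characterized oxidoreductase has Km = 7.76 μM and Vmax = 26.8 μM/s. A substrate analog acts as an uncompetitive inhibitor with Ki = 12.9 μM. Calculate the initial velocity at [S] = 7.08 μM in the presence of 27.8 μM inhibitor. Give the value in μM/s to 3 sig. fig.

α = 1 + [I]/Ki = 1 + 27.8/12.9 = 3.155.
For an uncompetitive inhibitor, both parameters are divided by α, giving Vmax/α and Km/α: Km,app = 2.46 μM, Vmax,app = 8.49 μM/s.
v = Vmax,app·[S]/(Km,app + [S]) = 8.49 × 7.08/(2.46 + 7.08) = 6.30 μM/s.

6.30 μM/s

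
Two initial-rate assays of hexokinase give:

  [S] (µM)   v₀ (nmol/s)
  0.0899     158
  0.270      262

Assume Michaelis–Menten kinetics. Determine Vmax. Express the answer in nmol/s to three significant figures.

From v = Vmax[S]/(Km+[S]), each point gives Vmax = v(Km+[S])/[S].
Equating: 158(Km+0.0899)/0.0899 = 262(Km+0.270)/0.270.
1758·Km + 158 = 970.4·Km + 262, so (1758 − 970.4)·Km = 262 − 158.
Km = 104.0/787.1 = 0.132 µM; then Vmax = 158(0.132+0.0899)/0.0899 = 390 nmol/s.

390 nmol/s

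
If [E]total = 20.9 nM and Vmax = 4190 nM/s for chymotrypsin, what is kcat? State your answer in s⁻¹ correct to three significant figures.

200 s⁻¹

kcat = Vmax/[E]total = 4190 nM/s / 20.9 nM = 200 s⁻¹.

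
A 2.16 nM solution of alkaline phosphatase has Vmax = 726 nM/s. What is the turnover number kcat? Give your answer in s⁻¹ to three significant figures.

kcat = Vmax/[E]total = 726 nM/s / 2.16 nM = 336 s⁻¹.

336 s⁻¹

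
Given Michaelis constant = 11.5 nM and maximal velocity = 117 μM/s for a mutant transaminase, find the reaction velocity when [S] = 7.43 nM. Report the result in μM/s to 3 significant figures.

45.9 μM/s

[S]/(Km+[S]) = 7.43/18.93 = 0.3925, the fractional saturation.
v = 0.3925 × Vmax = 0.3925 × 117 = 45.9 μM/s.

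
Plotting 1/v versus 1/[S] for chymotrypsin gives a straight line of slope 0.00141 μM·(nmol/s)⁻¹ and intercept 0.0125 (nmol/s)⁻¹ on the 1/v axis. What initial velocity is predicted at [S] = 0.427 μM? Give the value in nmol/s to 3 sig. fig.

The y-intercept is 1/Vmax, so Vmax = 1/0.0125 = 80.0 nmol/s.
The slope is Km/Vmax, so Km = 0.00141 × 80.0 = 0.113 μM.
Then v = 80.0 × 0.427/(0.113 + 0.427) = 63.3 nmol/s.

63.3 nmol/s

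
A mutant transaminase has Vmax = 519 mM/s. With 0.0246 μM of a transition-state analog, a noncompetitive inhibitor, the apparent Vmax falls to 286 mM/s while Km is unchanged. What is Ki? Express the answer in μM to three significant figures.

0.0302 μM

Noncompetitive: Vmax,app = Vmax/α with α = 1 + [I]/Ki.
α = Vmax/Vmax,app = 519/286 = 1.815.
Ki = [I]/(α − 1) = 0.0246/0.8147 = 0.0302 μM.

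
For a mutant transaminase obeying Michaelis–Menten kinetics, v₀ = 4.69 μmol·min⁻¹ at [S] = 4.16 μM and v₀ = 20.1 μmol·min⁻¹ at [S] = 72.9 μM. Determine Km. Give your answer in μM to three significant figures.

18.1 μM

From v = Vmax[S]/(Km+[S]), each point gives Vmax = v(Km+[S])/[S].
Equating: 4.69(Km+4.16)/4.16 = 20.1(Km+72.9)/72.9.
1.127·Km + 4.69 = 0.2757·Km + 20.1, so (1.127 − 0.2757)·Km = 20.1 − 4.69.
Km = 15.41/0.8517 = 18.1 μM; then Vmax = 4.69(18.1+4.16)/4.16 = 25.1 μmol·min⁻¹.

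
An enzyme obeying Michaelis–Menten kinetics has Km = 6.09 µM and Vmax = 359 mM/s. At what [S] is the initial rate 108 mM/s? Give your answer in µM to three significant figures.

Rearranging v = Vmax[S]/(Km+[S]) gives [S] = Km·v/(Vmax − v).
[S] = 6.09 × 108 / (359 − 108) = 657.7/251.0 = 2.62 µM.

2.62 µM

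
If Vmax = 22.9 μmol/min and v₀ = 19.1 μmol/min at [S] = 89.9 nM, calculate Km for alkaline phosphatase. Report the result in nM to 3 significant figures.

v/Vmax = 19.1/22.9 = 0.8341 = [S]/(Km+[S]).
So Km + [S] = [S]/0.8341 = 107.8 nM, giving Km = 107.8 − 89.9 = 17.9 nM.

17.9 nM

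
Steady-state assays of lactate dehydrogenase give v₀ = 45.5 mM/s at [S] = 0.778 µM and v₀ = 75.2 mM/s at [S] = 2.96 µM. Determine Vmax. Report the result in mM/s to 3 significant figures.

In reciprocal form, 1/v = (Km/Vmax)·(1/[S]) + 1/Vmax. The two points give (1/[S], 1/v) = (1.285, 0.02198) and (0.3378, 0.01330).
Slope = (0.02198 − 0.01330)/(1.285 − 0.3378) = 0.009161; intercept = 0.02198 − 0.009161×1.285 = 0.01020.
Vmax = 1/intercept = 98.0 mM/s; Km = slope × Vmax = 0.009161 × 98.0 = 0.898 µM.

98.0 mM/s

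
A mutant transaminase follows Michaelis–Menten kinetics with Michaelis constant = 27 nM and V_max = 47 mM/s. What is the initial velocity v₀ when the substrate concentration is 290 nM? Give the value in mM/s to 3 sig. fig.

v = Vmax·[S]/(Km + [S]) = 47 × 290 / (27 + 290)
  = 13630 / 317.0 = 43.0 mM/s.

43.0 mM/s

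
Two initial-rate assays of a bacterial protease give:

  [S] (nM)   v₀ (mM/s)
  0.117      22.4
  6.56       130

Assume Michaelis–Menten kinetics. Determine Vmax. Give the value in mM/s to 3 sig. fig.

142 mM/s

From v = Vmax[S]/(Km+[S]), each point gives Vmax = v(Km+[S])/[S].
Equating: 22.4(Km+0.117)/0.117 = 130(Km+6.56)/6.56.
191.5·Km + 22.4 = 19.82·Km + 130, so (191.5 − 19.82)·Km = 130 − 22.4.
Km = 107.6/171.6 = 0.627 nM; then Vmax = 22.4(0.627+0.117)/0.117 = 142 mM/s.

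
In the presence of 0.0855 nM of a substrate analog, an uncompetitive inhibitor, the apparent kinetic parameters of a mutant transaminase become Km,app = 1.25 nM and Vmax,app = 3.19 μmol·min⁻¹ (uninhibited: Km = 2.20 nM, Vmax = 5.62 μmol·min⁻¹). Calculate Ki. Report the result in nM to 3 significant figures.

Uncompetitive: Vmax,app = Vmax/α (and Km,app = Km/α) with α = 1 + [I]/Ki.
α = Vmax/Vmax,app = 5.62/3.19 = 1.762.
Since α = 1 + [I]/Ki, [I]/Ki = 1.762 − 1 = 0.7618 and Ki = 0.0855/0.7618 = 0.112 nM.

0.112 nM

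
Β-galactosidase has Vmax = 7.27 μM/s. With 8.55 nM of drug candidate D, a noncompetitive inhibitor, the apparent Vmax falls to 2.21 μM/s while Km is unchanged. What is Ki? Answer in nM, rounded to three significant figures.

3.73 nM

Noncompetitive: Vmax,app = Vmax/α with α = 1 + [I]/Ki.
α = Vmax/Vmax,app = 7.27/2.21 = 3.290.
Ki = [I]/(α − 1) = 8.55/2.290 = 3.73 nM.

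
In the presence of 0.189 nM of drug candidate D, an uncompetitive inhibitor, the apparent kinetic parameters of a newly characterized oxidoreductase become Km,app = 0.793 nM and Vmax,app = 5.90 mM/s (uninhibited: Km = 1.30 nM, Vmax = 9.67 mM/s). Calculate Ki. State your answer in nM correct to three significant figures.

Uncompetitive: Vmax,app = Vmax/α (and Km,app = Km/α) with α = 1 + [I]/Ki.
α = Vmax/Vmax,app = 9.67/5.90 = 1.639.
Since α = 1 + [I]/Ki, [I]/Ki = 1.639 − 1 = 0.6390 and Ki = 0.189/0.6390 = 0.296 nM.

0.296 nM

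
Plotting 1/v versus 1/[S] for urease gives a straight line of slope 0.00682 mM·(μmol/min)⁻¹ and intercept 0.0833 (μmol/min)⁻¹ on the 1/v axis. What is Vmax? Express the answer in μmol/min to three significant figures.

The y-intercept of a Lineweaver–Burk plot equals 1/Vmax, so Vmax = 1/0.0833 = 12.0 μmol/min.

12.0 μmol/min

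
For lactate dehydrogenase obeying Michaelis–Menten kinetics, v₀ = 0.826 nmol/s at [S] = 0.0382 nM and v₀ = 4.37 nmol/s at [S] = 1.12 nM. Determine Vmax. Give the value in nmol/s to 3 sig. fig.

5.15 nmol/s

From v = Vmax[S]/(Km+[S]), each point gives Vmax = v(Km+[S])/[S].
Equating: 0.826(Km+0.0382)/0.0382 = 4.37(Km+1.12)/1.12.
21.62·Km + 0.826 = 3.902·Km + 4.37, so (21.62 − 3.902)·Km = 4.37 − 0.826.
Km = 3.544/17.72 = 0.200 nM; then Vmax = 0.826(0.200+0.0382)/0.0382 = 5.15 nmol/s.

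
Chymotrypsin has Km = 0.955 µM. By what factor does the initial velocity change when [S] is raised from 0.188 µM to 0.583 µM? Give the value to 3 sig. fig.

Since Vmax cancels, v₂/v₁ = [S]₂(Km+[S]₁) / [S]₁(Km+[S]₂).
= 0.583×(0.955+0.188) / (0.188×(0.955+0.583)) = 0.6664/0.2891 = 2.30.

2.30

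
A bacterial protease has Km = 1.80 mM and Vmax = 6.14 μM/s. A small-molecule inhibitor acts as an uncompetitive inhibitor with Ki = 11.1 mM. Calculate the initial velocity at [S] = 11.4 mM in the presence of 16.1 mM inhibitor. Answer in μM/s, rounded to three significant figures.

2.35 μM/s

With α = 1 + [I]/Ki = 1 + 16.1/11.1 = 2.450, the uncompetitive rate law is v = (Vmax/α)·[S] / (Km/α + [S]).
v = (6.14/2.450)×11.4 / (1.80/2.450 + 11.4) = 28.56/12.13 = 2.35 μM/s.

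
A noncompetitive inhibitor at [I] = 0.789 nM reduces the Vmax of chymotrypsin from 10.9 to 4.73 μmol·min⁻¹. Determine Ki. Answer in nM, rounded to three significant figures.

Noncompetitive: Vmax,app = Vmax/α with α = 1 + [I]/Ki.
α = Vmax/Vmax,app = 10.9/4.73 = 2.304.
Since α = 1 + [I]/Ki, [I]/Ki = 2.304 − 1 = 1.304 and Ki = 0.789/1.304 = 0.605 nM.

0.605 nM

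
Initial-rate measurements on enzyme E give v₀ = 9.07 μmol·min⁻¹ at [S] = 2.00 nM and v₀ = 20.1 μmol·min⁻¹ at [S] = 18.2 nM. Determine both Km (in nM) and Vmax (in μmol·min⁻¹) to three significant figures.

From v = Vmax[S]/(Km+[S]), each point gives Vmax = v(Km+[S])/[S].
Equating: 9.07(Km+2.00)/2.00 = 20.1(Km+18.2)/18.2.
4.535·Km + 9.07 = 1.104·Km + 20.1, so (4.535 − 1.104)·Km = 20.1 − 9.07.
Km = 11.03/3.431 = 3.22 nM; then Vmax = 9.07(3.22+2.00)/2.00 = 23.7 μmol·min⁻¹.

Km = 3.22 nM; Vmax = 23.7 μmol·min⁻¹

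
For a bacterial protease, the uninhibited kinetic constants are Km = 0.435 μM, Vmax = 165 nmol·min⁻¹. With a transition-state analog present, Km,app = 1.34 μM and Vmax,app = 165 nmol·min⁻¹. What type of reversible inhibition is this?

Km increases (0.435 → 1.34 μM) while Vmax is unchanged — the hallmark of competitive inhibition.

competitive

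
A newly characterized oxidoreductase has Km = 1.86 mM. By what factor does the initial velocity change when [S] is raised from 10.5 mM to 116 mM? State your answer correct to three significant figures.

1.16

Since Vmax cancels, v₂/v₁ = [S]₂(Km+[S]₁) / [S]₁(Km+[S]₂).
= 116×(1.86+10.5) / (10.5×(1.86+116)) = 1434/1238 = 1.16.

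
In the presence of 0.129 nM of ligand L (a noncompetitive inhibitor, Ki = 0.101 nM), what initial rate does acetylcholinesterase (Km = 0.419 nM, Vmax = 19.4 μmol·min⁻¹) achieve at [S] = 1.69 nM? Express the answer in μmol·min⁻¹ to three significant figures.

With α = 1 + [I]/Ki = 1 + 0.129/0.101 = 2.277, the noncompetitive rate law is v = (Vmax/α)·[S] / (Km + [S]).
v = (19.4/2.277)×1.69 / (0.419 + 1.69) = 14.40/2.109 = 6.83 μmol·min⁻¹.

6.83 μmol·min⁻¹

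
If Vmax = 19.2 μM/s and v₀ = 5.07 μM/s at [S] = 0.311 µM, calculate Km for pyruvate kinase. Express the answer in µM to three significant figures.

0.867 µM

From v = Vmax[S]/(Km+[S]), Km = [S](Vmax − v)/v.
Km = 0.311 × (19.2 − 5.07) / 5.07 = 4.394/5.07 = 0.867 µM.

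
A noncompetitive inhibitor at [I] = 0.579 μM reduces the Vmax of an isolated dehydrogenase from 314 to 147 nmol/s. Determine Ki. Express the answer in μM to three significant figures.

Noncompetitive: Vmax,app = Vmax/α with α = 1 + [I]/Ki.
α = Vmax/Vmax,app = 314/147 = 2.136.
Since α = 1 + [I]/Ki, [I]/Ki = 2.136 − 1 = 1.136 and Ki = 0.579/1.136 = 0.510 μM.

0.510 μM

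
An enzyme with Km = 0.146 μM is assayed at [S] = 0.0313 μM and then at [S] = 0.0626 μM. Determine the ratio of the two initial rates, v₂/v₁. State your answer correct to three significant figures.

The fractional saturations are [S]/(Km+[S]) = 0.0313/0.1773 = 0.1765 and 0.0626/0.2086 = 0.3001.
v₂/v₁ is just their ratio: 0.3001/0.1765 = 1.70.

1.70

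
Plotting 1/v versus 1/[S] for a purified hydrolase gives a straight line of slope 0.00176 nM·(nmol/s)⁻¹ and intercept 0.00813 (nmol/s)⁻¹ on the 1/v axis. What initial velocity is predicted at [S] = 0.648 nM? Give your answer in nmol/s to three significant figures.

The y-intercept is 1/Vmax, so Vmax = 1/0.00813 = 123 nmol/s.
The slope is Km/Vmax, so Km = 0.00176 × 123 = 0.216 nM.
Then v = 123 × 0.648/(0.216 + 0.648) = 92.2 nmol/s.

92.2 nmol/s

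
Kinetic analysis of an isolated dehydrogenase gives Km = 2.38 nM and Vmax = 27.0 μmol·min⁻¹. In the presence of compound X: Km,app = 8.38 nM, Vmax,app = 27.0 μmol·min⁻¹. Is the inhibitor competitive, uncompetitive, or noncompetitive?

Km increases (2.38 → 8.38 nM) while Vmax is unchanged — the hallmark of competitive inhibition.

competitive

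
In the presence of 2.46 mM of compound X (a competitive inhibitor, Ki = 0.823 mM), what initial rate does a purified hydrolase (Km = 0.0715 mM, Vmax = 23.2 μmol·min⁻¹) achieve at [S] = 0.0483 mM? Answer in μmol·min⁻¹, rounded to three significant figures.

3.36 μmol·min⁻¹

α = 1 + [I]/Ki = 1 + 2.46/0.823 = 3.989.
For a competitive inhibitor, Vmax is unchanged and the apparent Km becomes α·Km: Km,app = 0.285 mM, Vmax,app = 23.2 μmol·min⁻¹.
v = Vmax,app·[S]/(Km,app + [S]) = 23.2 × 0.0483/(0.285 + 0.0483) = 3.36 μmol·min⁻¹.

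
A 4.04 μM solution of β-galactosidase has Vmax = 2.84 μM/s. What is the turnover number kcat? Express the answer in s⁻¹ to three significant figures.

0.703 s⁻¹

kcat = Vmax/[E]total = 2.84 μM/s / 4.04 μM = 0.703 s⁻¹.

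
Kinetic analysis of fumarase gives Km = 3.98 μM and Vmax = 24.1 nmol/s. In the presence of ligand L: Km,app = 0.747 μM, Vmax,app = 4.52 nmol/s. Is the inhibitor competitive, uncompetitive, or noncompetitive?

Both Km and Vmax decrease by the same factor (~5.33-fold) — characteristic of uncompetitive inhibition.

uncompetitive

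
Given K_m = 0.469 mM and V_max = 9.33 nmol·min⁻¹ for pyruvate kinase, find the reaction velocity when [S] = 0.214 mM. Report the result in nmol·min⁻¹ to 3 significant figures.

[S]/(Km+[S]) = 0.214/0.6830 = 0.3133, the fractional saturation.
v = 0.3133 × Vmax = 0.3133 × 9.33 = 2.92 nmol·min⁻¹.

2.92 nmol·min⁻¹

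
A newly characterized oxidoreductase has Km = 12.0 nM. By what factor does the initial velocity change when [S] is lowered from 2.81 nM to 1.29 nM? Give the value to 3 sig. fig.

0.512

Since Vmax cancels, v₂/v₁ = [S]₂(Km+[S]₁) / [S]₁(Km+[S]₂).
= 1.29×(12.0+2.81) / (2.81×(12.0+1.29)) = 19.10/37.34 = 0.512.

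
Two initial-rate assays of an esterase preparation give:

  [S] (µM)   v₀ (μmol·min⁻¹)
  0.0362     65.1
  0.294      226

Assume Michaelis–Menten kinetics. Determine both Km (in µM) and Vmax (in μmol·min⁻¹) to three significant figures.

From v = Vmax[S]/(Km+[S]), each point gives Vmax = v(Km+[S])/[S].
Equating: 65.1(Km+0.0362)/0.0362 = 226(Km+0.294)/0.294.
1798·Km + 65.1 = 768.7·Km + 226, so (1798 − 768.7)·Km = 226 − 65.1.
Km = 160.9/1030 = 0.156 µM; then Vmax = 65.1(0.156+0.0362)/0.0362 = 346 μmol·min⁻¹.

Km = 0.156 µM; Vmax = 346 μmol·min⁻¹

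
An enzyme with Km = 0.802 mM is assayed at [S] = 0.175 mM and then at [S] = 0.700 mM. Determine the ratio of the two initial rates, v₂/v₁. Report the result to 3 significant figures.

Since Vmax cancels, v₂/v₁ = [S]₂(Km+[S]₁) / [S]₁(Km+[S]₂).
= 0.700×(0.802+0.175) / (0.175×(0.802+0.700)) = 0.6839/0.2628 = 2.60.

2.60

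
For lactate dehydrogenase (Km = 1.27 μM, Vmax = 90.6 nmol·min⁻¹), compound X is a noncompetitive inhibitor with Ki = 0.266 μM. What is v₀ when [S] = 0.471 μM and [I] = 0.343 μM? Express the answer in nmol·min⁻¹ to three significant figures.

α = 1 + [I]/Ki = 1 + 0.343/0.266 = 2.289.
For a noncompetitive inhibitor, Vmax is reduced to Vmax/α while Km is unchanged: Km,app = 1.27 μM, Vmax,app = 39.6 nmol·min⁻¹.
v = Vmax,app·[S]/(Km,app + [S]) = 39.6 × 0.471/(1.27 + 0.471) = 10.7 nmol·min⁻¹.

10.7 nmol·min⁻¹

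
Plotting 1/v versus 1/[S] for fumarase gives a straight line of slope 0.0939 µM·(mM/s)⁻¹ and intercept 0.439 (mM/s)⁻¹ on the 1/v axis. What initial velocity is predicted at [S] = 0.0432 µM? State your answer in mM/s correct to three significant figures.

0.383 mM/s

The y-intercept is 1/Vmax, so Vmax = 1/0.439 = 2.28 mM/s.
The slope is Km/Vmax, so Km = 0.0939 × 2.28 = 0.214 µM.
Then v = 2.28 × 0.0432/(0.214 + 0.0432) = 0.383 mM/s.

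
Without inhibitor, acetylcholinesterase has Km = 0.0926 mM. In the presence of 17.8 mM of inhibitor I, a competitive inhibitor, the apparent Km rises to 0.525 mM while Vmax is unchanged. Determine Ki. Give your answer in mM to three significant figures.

3.81 mM

Competitive: Km,app = α·Km with α = 1 + [I]/Ki.
α = Km,app/Km = 0.525/0.0926 = 5.670.
Since α = 1 + [I]/Ki, [I]/Ki = 5.670 − 1 = 4.670 and Ki = 17.8/4.670 = 3.81 mM.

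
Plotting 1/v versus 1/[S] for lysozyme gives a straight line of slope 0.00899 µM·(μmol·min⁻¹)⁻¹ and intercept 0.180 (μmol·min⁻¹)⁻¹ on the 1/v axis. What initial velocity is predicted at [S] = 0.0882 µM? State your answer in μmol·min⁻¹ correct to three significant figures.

The y-intercept is 1/Vmax, so Vmax = 1/0.180 = 5.56 μmol·min⁻¹.
The slope is Km/Vmax, so Km = 0.00899 × 5.56 = 0.0499 µM.
Then v = 5.56 × 0.0882/(0.0499 + 0.0882) = 3.55 μmol·min⁻¹.

3.55 μmol·min⁻¹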